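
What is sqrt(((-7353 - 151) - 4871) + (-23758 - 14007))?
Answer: 2*I*sqrt(12535) ≈ 223.92*I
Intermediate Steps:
sqrt(((-7353 - 151) - 4871) + (-23758 - 14007)) = sqrt((-7504 - 4871) - 37765) = sqrt(-12375 - 37765) = sqrt(-50140) = 2*I*sqrt(12535)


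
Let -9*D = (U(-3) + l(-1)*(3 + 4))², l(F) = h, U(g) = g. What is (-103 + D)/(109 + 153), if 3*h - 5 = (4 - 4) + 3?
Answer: -5276/10611 ≈ -0.49722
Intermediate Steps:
h = 8/3 (h = 5/3 + ((4 - 4) + 3)/3 = 5/3 + (0 + 3)/3 = 5/3 + (⅓)*3 = 5/3 + 1 = 8/3 ≈ 2.6667)
l(F) = 8/3
D = -2209/81 (D = -(-3 + 8*(3 + 4)/3)²/9 = -(-3 + (8/3)*7)²/9 = -(-3 + 56/3)²/9 = -(47/3)²/9 = -⅑*2209/9 = -2209/81 ≈ -27.272)
(-103 + D)/(109 + 153) = (-103 - 2209/81)/(109 + 153) = -10552/81/262 = (1/262)*(-10552/81) = -5276/10611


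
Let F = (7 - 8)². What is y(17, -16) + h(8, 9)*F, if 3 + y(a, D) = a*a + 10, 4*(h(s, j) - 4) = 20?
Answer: 305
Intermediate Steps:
h(s, j) = 9 (h(s, j) = 4 + (¼)*20 = 4 + 5 = 9)
F = 1 (F = (-1)² = 1)
y(a, D) = 7 + a² (y(a, D) = -3 + (a*a + 10) = -3 + (a² + 10) = -3 + (10 + a²) = 7 + a²)
y(17, -16) + h(8, 9)*F = (7 + 17²) + 9*1 = (7 + 289) + 9 = 296 + 9 = 305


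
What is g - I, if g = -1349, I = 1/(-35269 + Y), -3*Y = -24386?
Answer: -109836926/81421 ≈ -1349.0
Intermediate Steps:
Y = 24386/3 (Y = -1/3*(-24386) = 24386/3 ≈ 8128.7)
I = -3/81421 (I = 1/(-35269 + 24386/3) = 1/(-81421/3) = -3/81421 ≈ -3.6846e-5)
g - I = -1349 - 1*(-3/81421) = -1349 + 3/81421 = -109836926/81421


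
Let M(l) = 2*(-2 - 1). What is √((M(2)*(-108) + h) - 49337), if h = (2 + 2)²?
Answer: I*√48673 ≈ 220.62*I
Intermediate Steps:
M(l) = -6 (M(l) = 2*(-3) = -6)
h = 16 (h = 4² = 16)
√((M(2)*(-108) + h) - 49337) = √((-6*(-108) + 16) - 49337) = √((648 + 16) - 49337) = √(664 - 49337) = √(-48673) = I*√48673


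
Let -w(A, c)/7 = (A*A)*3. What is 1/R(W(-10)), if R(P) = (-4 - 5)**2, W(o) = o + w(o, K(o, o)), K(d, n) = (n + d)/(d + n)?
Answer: 1/81 ≈ 0.012346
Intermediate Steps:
K(d, n) = 1 (K(d, n) = (d + n)/(d + n) = 1)
w(A, c) = -21*A**2 (w(A, c) = -7*A*A*3 = -7*A**2*3 = -21*A**2)
W(o) = o - 21*o**2
R(P) = 81 (R(P) = (-9)**2 = 81)
1/R(W(-10)) = 1/81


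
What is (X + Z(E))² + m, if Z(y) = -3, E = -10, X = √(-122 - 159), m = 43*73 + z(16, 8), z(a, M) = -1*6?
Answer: 2861 - 6*I*√281 ≈ 2861.0 - 100.58*I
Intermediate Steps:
z(a, M) = -6
m = 3133 (m = 43*73 - 6 = 3139 - 6 = 3133)
X = I*√281 (X = √(-281) = I*√281 ≈ 16.763*I)
(X + Z(E))² + m = (I*√281 - 3)² + 3133 = (-3 + I*√281)² + 3133 = 3133 + (-3 + I*√281)²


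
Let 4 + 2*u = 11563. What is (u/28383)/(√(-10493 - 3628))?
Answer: -3853*I*√1569/89065854 ≈ -0.0017136*I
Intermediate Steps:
u = 11559/2 (u = -2 + (½)*11563 = -2 + 11563/2 = 11559/2 ≈ 5779.5)
(u/28383)/(√(-10493 - 3628)) = ((11559/2)/28383)/(√(-10493 - 3628)) = ((11559/2)*(1/28383))/(√(-14121)) = 3853/(18922*((3*I*√1569))) = 3853*(-I*√1569/4707)/18922 = -3853*I*√1569/89065854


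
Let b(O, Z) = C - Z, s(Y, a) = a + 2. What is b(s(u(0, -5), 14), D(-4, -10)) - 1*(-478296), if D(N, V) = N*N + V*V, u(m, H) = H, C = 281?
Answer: 478461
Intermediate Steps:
s(Y, a) = 2 + a
D(N, V) = N² + V²
b(O, Z) = 281 - Z
b(s(u(0, -5), 14), D(-4, -10)) - 1*(-478296) = (281 - ((-4)² + (-10)²)) - 1*(-478296) = (281 - (16 + 100)) + 478296 = (281 - 1*116) + 478296 = (281 - 116) + 478296 = 165 + 478296 = 478461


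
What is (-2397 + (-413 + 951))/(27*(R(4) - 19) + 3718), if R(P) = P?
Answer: -1859/3313 ≈ -0.56112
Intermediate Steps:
(-2397 + (-413 + 951))/(27*(R(4) - 19) + 3718) = (-2397 + (-413 + 951))/(27*(4 - 19) + 3718) = (-2397 + 538)/(27*(-15) + 3718) = -1859/(-405 + 3718) = -1859/3313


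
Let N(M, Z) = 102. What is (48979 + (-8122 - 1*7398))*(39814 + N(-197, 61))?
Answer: 1335549444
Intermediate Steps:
(48979 + (-8122 - 1*7398))*(39814 + N(-197, 61)) = (48979 + (-8122 - 1*7398))*(39814 + 102) = (48979 + (-8122 - 7398))*39916 = (48979 - 15520)*39916 = 33459*39916 = 1335549444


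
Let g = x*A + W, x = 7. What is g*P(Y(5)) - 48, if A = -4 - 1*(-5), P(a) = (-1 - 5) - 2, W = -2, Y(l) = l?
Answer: -88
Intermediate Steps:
P(a) = -8 (P(a) = -6 - 2 = -8)
A = 1 (A = -4 + 5 = 1)
g = 5 (g = 7*1 - 2 = 7 - 2 = 5)
g*P(Y(5)) - 48 = 5*(-8) - 48 = -40 - 48 = -88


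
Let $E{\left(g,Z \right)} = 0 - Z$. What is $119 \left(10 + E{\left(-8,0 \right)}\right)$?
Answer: $1190$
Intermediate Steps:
$E{\left(g,Z \right)} = - Z$
$119 \left(10 + E{\left(-8,0 \right)}\right) = 119 \left(10 - 0\right) = 119 \left(10 + 0\right) = 119 \cdot 10 = 1190$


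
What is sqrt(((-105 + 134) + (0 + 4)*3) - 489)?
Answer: 8*I*sqrt(7) ≈ 21.166*I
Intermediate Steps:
sqrt(((-105 + 134) + (0 + 4)*3) - 489) = sqrt((29 + 4*3) - 489) = sqrt((29 + 12) - 489) = sqrt(41 - 489) = sqrt(-448) = 8*I*sqrt(7)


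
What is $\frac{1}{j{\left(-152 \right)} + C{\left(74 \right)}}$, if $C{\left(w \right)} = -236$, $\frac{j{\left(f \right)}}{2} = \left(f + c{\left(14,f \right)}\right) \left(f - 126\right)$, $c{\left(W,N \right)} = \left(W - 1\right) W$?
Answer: $- \frac{1}{16916} \approx -5.9116 \cdot 10^{-5}$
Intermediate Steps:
$c{\left(W,N \right)} = W \left(-1 + W\right)$ ($c{\left(W,N \right)} = \left(-1 + W\right) W = W \left(-1 + W\right)$)
$j{\left(f \right)} = 2 \left(-126 + f\right) \left(182 + f\right)$ ($j{\left(f \right)} = 2 \left(f + 14 \left(-1 + 14\right)\right) \left(f - 126\right) = 2 \left(f + 14 \cdot 13\right) \left(-126 + f\right) = 2 \left(f + 182\right) \left(-126 + f\right) = 2 \left(182 + f\right) \left(-126 + f\right) = 2 \left(-126 + f\right) \left(182 + f\right)$)
$\frac{1}{j{\left(-152 \right)} + C{\left(74 \right)}} = \frac{1}{\left(-45864 + 2 \left(-152\right)^{2} + 112 \left(-152\right)\right) - 236} = \frac{1}{\left(-45864 + 2 \cdot 23104 - 17024\right) - 236} = \frac{1}{\left(-45864 + 46208 - 17024\right) - 236} = \frac{1}{-16680 - 236} = \frac{1}{-16916} = - \frac{1}{16916}$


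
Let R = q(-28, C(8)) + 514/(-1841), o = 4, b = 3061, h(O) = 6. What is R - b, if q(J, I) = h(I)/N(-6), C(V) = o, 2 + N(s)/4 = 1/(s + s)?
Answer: -140928513/46025 ≈ -3062.0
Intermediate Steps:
N(s) = -8 + 2/s (N(s) = -8 + 4/(s + s) = -8 + 4/((2*s)) = -8 + 4*(1/(2*s)) = -8 + 2/s)
C(V) = 4
q(J, I) = -18/25 (q(J, I) = 6/(-8 + 2/(-6)) = 6/(-8 + 2*(-⅙)) = 6/(-8 - ⅓) = 6/(-25/3) = 6*(-3/25) = -18/25)
R = -45988/46025 (R = -18/25 + 514/(-1841) = -18/25 + 514*(-1/1841) = -18/25 - 514/1841 = -45988/46025 ≈ -0.99920)
R - b = -45988/46025 - 1*3061 = -45988/46025 - 3061 = -140928513/46025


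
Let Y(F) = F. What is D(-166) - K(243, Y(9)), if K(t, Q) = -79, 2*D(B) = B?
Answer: -4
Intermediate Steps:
D(B) = B/2
D(-166) - K(243, Y(9)) = (1/2)*(-166) - 1*(-79) = -83 + 79 = -4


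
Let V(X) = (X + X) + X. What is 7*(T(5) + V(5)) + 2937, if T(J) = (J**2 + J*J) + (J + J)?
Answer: 3462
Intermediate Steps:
T(J) = 2*J + 2*J**2 (T(J) = (J**2 + J**2) + 2*J = 2*J**2 + 2*J = 2*J + 2*J**2)
V(X) = 3*X (V(X) = 2*X + X = 3*X)
7*(T(5) + V(5)) + 2937 = 7*(2*5*(1 + 5) + 3*5) + 2937 = 7*(2*5*6 + 15) + 2937 = 7*(60 + 15) + 2937 = 7*75 + 2937 = 525 + 2937 = 3462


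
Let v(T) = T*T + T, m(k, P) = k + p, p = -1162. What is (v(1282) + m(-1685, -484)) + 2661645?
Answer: 4303604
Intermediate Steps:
m(k, P) = -1162 + k (m(k, P) = k - 1162 = -1162 + k)
v(T) = T + T² (v(T) = T² + T = T + T²)
(v(1282) + m(-1685, -484)) + 2661645 = (1282*(1 + 1282) + (-1162 - 1685)) + 2661645 = (1282*1283 - 2847) + 2661645 = (1644806 - 2847) + 2661645 = 1641959 + 2661645 = 4303604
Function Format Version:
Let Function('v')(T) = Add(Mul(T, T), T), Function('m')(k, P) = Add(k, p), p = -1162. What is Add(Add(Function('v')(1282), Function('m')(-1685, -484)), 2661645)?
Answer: 4303604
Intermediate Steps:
Function('m')(k, P) = Add(-1162, k) (Function('m')(k, P) = Add(k, -1162) = Add(-1162, k))
Function('v')(T) = Add(T, Pow(T, 2)) (Function('v')(T) = Add(Pow(T, 2), T) = Add(T, Pow(T, 2)))
Add(Add(Function('v')(1282), Function('m')(-1685, -484)), 2661645) = Add(Add(Mul(1282, Add(1, 1282)), Add(-1162, -1685)), 2661645) = Add(Add(Mul(1282, 1283), -2847), 2661645) = Add(Add(1644806, -2847), 2661645) = Add(1641959, 2661645) = 4303604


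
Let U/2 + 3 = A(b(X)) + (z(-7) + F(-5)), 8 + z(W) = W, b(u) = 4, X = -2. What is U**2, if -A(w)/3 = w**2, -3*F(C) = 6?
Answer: 18496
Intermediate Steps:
F(C) = -2 (F(C) = -1/3*6 = -2)
z(W) = -8 + W
A(w) = -3*w**2
U = -136 (U = -6 + 2*(-3*4**2 + ((-8 - 7) - 2)) = -6 + 2*(-3*16 + (-15 - 2)) = -6 + 2*(-48 - 17) = -6 + 2*(-65) = -6 - 130 = -136)
U**2 = (-136)**2 = 18496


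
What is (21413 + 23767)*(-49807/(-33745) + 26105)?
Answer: 7960381957152/6749 ≈ 1.1795e+9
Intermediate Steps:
(21413 + 23767)*(-49807/(-33745) + 26105) = 45180*(-49807*(-1/33745) + 26105) = 45180*(49807/33745 + 26105) = 45180*(880963032/33745) = 7960381957152/6749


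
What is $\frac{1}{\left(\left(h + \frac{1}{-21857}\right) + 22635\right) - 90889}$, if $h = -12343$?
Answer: $- \frac{21857}{1761608630} \approx -1.2407 \cdot 10^{-5}$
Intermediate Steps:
$\frac{1}{\left(\left(h + \frac{1}{-21857}\right) + 22635\right) - 90889} = \frac{1}{\left(\left(-12343 + \frac{1}{-21857}\right) + 22635\right) - 90889} = \frac{1}{\left(\left(-12343 - \frac{1}{21857}\right) + 22635\right) - 90889} = \frac{1}{\left(- \frac{269780952}{21857} + 22635\right) - 90889} = \frac{1}{\frac{224952243}{21857} - 90889} = \frac{1}{- \frac{1761608630}{21857}} = - \frac{21857}{1761608630}$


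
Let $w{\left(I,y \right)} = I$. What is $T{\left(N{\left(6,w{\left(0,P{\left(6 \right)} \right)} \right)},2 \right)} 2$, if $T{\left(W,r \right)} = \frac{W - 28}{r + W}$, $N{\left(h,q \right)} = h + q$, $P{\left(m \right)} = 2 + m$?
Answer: $- \frac{11}{2} \approx -5.5$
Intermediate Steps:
$T{\left(W,r \right)} = \frac{-28 + W}{W + r}$
$T{\left(N{\left(6,w{\left(0,P{\left(6 \right)} \right)} \right)},2 \right)} 2 = \frac{-28 + \left(6 + 0\right)}{\left(6 + 0\right) + 2} \cdot 2 = \frac{-28 + 6}{6 + 2} \cdot 2 = \frac{1}{8} \left(-22\right) 2 = \left(- \frac{11}{4}\right) 2 = - \frac{11}{2}$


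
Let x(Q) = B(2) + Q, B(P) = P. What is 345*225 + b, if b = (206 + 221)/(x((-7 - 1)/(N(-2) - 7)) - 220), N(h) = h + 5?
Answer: 16766573/216 ≈ 77623.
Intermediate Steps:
N(h) = 5 + h
x(Q) = 2 + Q
b = -427/216 (b = (206 + 221)/((2 + (-7 - 1)/((5 - 2) - 7)) - 220) = 427/((2 - 8/(3 - 7)) - 220) = 427/((2 - 8/(-4)) - 220) = 427/((2 - 8*(-1/4)) - 220) = 427/((2 + 2) - 220) = 427/(4 - 220) = 427/(-216) = 427*(-1/216) = -427/216 ≈ -1.9769)
345*225 + b = 345*225 - 427/216 = 77625 - 427/216 = 16766573/216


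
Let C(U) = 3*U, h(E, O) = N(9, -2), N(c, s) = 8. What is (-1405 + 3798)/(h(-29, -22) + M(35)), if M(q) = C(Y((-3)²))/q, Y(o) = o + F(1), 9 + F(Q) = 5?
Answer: 16751/59 ≈ 283.92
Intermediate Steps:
F(Q) = -4 (F(Q) = -9 + 5 = -4)
Y(o) = -4 + o (Y(o) = o - 4 = -4 + o)
h(E, O) = 8
M(q) = 15/q (M(q) = (3*(-4 + (-3)²))/q = (3*(-4 + 9))/q = (3*5)/q = 15/q)
(-1405 + 3798)/(h(-29, -22) + M(35)) = (-1405 + 3798)/(8 + 15/35) = 2393/(8 + 15*(1/35)) = 2393/(8 + 3/7) = 2393/(59/7) = 2393*(7/59) = 16751/59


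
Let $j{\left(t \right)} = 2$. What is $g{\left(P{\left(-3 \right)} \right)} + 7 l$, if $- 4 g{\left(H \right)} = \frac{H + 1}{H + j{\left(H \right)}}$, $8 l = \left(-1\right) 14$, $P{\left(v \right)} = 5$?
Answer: $- \frac{349}{28} \approx -12.464$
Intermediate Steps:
$l = - \frac{7}{4}$ ($l = \frac{\left(-1\right) 14}{8} = \frac{1}{8} \left(-14\right) = - \frac{7}{4} \approx -1.75$)
$g{\left(H \right)} = - \frac{1 + H}{4 \left(2 + H\right)}$ ($g{\left(H \right)} = - \frac{\left(H + 1\right) \frac{1}{H + 2}}{4} = - \frac{\left(1 + H\right) \frac{1}{2 + H}}{4} = - \frac{\frac{1}{2 + H} \left(1 + H\right)}{4} = - \frac{1 + H}{4 \left(2 + H\right)}$)
$g{\left(P{\left(-3 \right)} \right)} + 7 l = \frac{-1 - 5}{4 \left(2 + 5\right)} + 7 \left(- \frac{7}{4}\right) = \frac{-1 - 5}{4 \cdot 7} - \frac{49}{4} = \frac{1}{4} \cdot \frac{1}{7} \left(-6\right) - \frac{49}{4} = - \frac{3}{14} - \frac{49}{4} = - \frac{349}{28}$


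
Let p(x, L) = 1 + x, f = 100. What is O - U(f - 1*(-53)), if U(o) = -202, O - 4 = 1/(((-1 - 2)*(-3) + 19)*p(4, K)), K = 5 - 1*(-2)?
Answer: 28841/140 ≈ 206.01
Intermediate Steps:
K = 7 (K = 5 + 2 = 7)
O = 561/140 (O = 4 + 1/(((-1 - 2)*(-3) + 19)*(1 + 4)) = 4 + 1/((-3*(-3) + 19)*5) = 4 + 1/((9 + 19)*5) = 4 + 1/(28*5) = 4 + 1/140 = 561/140 ≈ 4.0071)
O - U(f - 1*(-53)) = 561/140 - 1*(-202) = 561/140 + 202 = 28841/140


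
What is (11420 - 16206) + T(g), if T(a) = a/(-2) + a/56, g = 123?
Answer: -271337/56 ≈ -4845.3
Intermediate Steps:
T(a) = -27*a/56 (T(a) = a*(-½) + a*(1/56) = -a/2 + a/56 = -27*a/56)
(11420 - 16206) + T(g) = (11420 - 16206) - 27/56*123 = -4786 - 3321/56 = -271337/56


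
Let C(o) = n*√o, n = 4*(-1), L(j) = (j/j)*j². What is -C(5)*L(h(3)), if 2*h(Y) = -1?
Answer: √5 ≈ 2.2361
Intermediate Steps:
h(Y) = -½ (h(Y) = (½)*(-1) = -½)
L(j) = j² (L(j) = 1*j² = j²)
n = -4
C(o) = -4*√o
-C(5)*L(h(3)) = -(-4*√5)*(-½)² = -(-4*√5)/4 = -(-1)*√5 = √5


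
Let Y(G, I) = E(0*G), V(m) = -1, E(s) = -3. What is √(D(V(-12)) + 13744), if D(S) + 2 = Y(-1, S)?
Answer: √13739 ≈ 117.21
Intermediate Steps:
Y(G, I) = -3
D(S) = -5 (D(S) = -2 - 3 = -5)
√(D(V(-12)) + 13744) = √(-5 + 13744) = √13739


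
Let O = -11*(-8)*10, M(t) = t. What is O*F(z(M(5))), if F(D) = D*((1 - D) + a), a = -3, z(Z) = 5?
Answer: -30800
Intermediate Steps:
O = 880 (O = 88*10 = 880)
F(D) = D*(-2 - D) (F(D) = D*((1 - D) - 3) = D*(-2 - D))
O*F(z(M(5))) = 880*(-1*5*(2 + 5)) = 880*(-1*5*7) = 880*(-35) = -30800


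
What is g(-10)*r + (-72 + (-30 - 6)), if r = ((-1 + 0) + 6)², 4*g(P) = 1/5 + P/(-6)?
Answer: -289/3 ≈ -96.333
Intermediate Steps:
g(P) = 1/20 - P/24 (g(P) = (1/5 + P/(-6))/4 = (1*(⅕) + P*(-⅙))/4 = (⅕ - P/6)/4 = 1/20 - P/24)
r = 25 (r = (-1 + 6)² = 5² = 25)
g(-10)*r + (-72 + (-30 - 6)) = (1/20 - 1/24*(-10))*25 + (-72 + (-30 - 6)) = (1/20 + 5/12)*25 + (-72 - 36) = (7/15)*25 - 108 = 35/3 - 108 = -289/3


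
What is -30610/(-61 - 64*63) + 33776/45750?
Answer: 769326334/93627375 ≈ 8.2169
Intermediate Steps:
-30610/(-61 - 64*63) + 33776/45750 = -30610/(-61 - 4032) + 33776*(1/45750) = -30610/(-4093) + 16888/22875 = -30610*(-1/4093) + 16888/22875 = 30610/4093 + 16888/22875 = 769326334/93627375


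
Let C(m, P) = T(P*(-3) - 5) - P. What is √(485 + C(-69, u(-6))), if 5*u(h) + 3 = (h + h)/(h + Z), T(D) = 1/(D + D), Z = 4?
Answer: √13997035/170 ≈ 22.007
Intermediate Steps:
T(D) = 1/(2*D)
u(h) = -⅗ + 2*h/(5*(4 + h)) (u(h) = -⅗ + ((h + h)/(h + 4))/5 = -⅗ + ((2*h)/(4 + h))/5 = -⅗ + (2*h/(4 + h))/5 = -⅗ + 2*h/(5*(4 + h)))
C(m, P) = 1/(2*(-5 - 3*P)) - P (C(m, P) = 1/(2*(P*(-3) - 5)) - P = 1/(2*(-3*P - 5)) - P = 1/(2*(-5 - 3*P)) - P)
√(485 + C(-69, u(-6))) = √(485 + (-(-12 - 1*(-6))/(5*(4 - 6)) - 1/(2*(5 + 3*((-12 - 1*(-6))/(5*(4 - 6))))))) = √(485 + (-(-12 + 6)/(5*(-2)) - 1/(2*(5 + 3*((⅕)*(-12 + 6)/(-2)))))) = √(485 + (-(-1)*(-6)/(5*2) - 1/(2*(5 + 3*((⅕)*(-½)*(-6)))))) = √(485 + (-1*⅗ - 1/(2*(5 + 3*(⅗))))) = √(485 + (-⅗ - 1/(2*(5 + 9/5)))) = √(485 + (-⅗ - 1/(2*34/5))) = √(485 + (-⅗ - ½*5/34)) = √(485 + (-⅗ - 5/68)) = √(485 - 229/340) = √(164671/340) = √13997035/170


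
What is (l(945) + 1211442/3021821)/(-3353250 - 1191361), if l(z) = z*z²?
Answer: -2550140806317567/13733000956631 ≈ -185.69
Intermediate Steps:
l(z) = z³
(l(945) + 1211442/3021821)/(-3353250 - 1191361) = (945³ + 1211442/3021821)/(-3353250 - 1191361) = (843908625 + 1211442*(1/3021821))/(-4544611) = (843908625 + 1211442/3021821)*(-1/4544611) = (2550140806317567/3021821)*(-1/4544611) = -2550140806317567/13733000956631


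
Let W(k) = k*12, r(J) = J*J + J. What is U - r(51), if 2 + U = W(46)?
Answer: -2102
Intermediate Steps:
r(J) = J + J**2 (r(J) = J**2 + J = J + J**2)
W(k) = 12*k
U = 550 (U = -2 + 12*46 = -2 + 552 = 550)
U - r(51) = 550 - 51*(1 + 51) = 550 - 51*52 = 550 - 1*2652 = 550 - 2652 = -2102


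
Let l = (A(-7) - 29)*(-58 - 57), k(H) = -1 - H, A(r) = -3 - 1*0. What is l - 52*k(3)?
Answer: 3888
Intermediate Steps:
A(r) = -3 (A(r) = -3 + 0 = -3)
l = 3680 (l = (-3 - 29)*(-58 - 57) = -32*(-115) = 3680)
l - 52*k(3) = 3680 - 52*(-1 - 1*3) = 3680 - 52*(-1 - 3) = 3680 - 52*(-4) = 3680 + 208 = 3888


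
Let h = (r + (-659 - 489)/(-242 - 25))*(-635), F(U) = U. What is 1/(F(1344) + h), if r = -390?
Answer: 267/65752418 ≈ 4.0607e-6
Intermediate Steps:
h = 65393570/267 (h = (-390 + (-659 - 489)/(-242 - 25))*(-635) = (-390 - 1148/(-267))*(-635) = (-390 - 1148*(-1/267))*(-635) = (-390 + 1148/267)*(-635) = -102982/267*(-635) = 65393570/267 ≈ 2.4492e+5)
1/(F(1344) + h) = 1/(1344 + 65393570/267) = 1/(65752418/267) = 267/65752418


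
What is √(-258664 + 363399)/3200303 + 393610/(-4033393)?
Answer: -56230/576199 + √104735/3200303 ≈ -0.097487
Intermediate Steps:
√(-258664 + 363399)/3200303 + 393610/(-4033393) = √104735*(1/3200303) + 393610*(-1/4033393) = √104735/3200303 - 56230/576199 = -56230/576199 + √104735/3200303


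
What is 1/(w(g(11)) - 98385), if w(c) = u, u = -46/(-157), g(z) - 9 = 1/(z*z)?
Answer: -157/15446399 ≈ -1.0164e-5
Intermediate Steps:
g(z) = 9 + z⁻² (g(z) = 9 + 1/(z*z) = 9 + 1/(z²) = 9 + z⁻²)
u = 46/157 (u = -46*(-1/157) = 46/157 ≈ 0.29299)
w(c) = 46/157
1/(w(g(11)) - 98385) = 1/(46/157 - 98385) = 1/(-15446399/157) = -157/15446399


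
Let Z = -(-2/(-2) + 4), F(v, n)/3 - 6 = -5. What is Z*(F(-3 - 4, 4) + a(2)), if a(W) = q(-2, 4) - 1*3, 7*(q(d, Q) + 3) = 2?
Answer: 95/7 ≈ 13.571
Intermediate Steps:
q(d, Q) = -19/7 (q(d, Q) = -3 + (⅐)*2 = -3 + 2/7 = -19/7)
F(v, n) = 3 (F(v, n) = 18 + 3*(-5) = 18 - 15 = 3)
a(W) = -40/7 (a(W) = -19/7 - 1*3 = -19/7 - 3 = -40/7)
Z = -5 (Z = -(-2*(-½) + 4) = -(1 + 4) = -1*5 = -5)
Z*(F(-3 - 4, 4) + a(2)) = -5*(3 - 40/7) = -5*(-19/7) = 95/7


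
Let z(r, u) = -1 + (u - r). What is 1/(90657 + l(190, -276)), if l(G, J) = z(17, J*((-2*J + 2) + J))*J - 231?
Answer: 1/21272322 ≈ 4.7009e-8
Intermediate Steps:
z(r, u) = -1 + u - r
l(G, J) = -231 + J*(-18 + J*(2 - J)) (l(G, J) = (-1 + J*((-2*J + 2) + J) - 1*17)*J - 231 = (-1 + J*((2 - 2*J) + J) - 17)*J - 231 = (-1 + J*(2 - J) - 17)*J - 231 = (-18 + J*(2 - J))*J - 231 = J*(-18 + J*(2 - J)) - 231 = -231 + J*(-18 + J*(2 - J)))
1/(90657 + l(190, -276)) = 1/(90657 + (-231 - 1*(-276)*(18 - 276*(-2 - 276)))) = 1/(90657 + (-231 - 1*(-276)*(18 - 276*(-278)))) = 1/(90657 + (-231 - 1*(-276)*(18 + 76728))) = 1/(90657 + (-231 - 1*(-276)*76746)) = 1/(90657 + (-231 + 21181896)) = 1/(90657 + 21181665) = 1/21272322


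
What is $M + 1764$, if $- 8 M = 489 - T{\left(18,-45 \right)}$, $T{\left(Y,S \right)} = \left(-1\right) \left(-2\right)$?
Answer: $\frac{13625}{8} \approx 1703.1$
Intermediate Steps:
$T{\left(Y,S \right)} = 2$
$M = - \frac{487}{8}$ ($M = - \frac{489 - 2}{8} = \left(- \frac{1}{8}\right) 487 = - \frac{487}{8} \approx -60.875$)
$M + 1764 = - \frac{487}{8} + 1764 = \frac{13625}{8}$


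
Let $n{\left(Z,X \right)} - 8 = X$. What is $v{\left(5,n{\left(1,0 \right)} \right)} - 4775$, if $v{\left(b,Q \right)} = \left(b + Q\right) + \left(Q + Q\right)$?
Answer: $-4746$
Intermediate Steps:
$n{\left(Z,X \right)} = 8 + X$
$v{\left(b,Q \right)} = b + 3 Q$ ($v{\left(b,Q \right)} = \left(Q + b\right) + 2 Q = b + 3 Q$)
$v{\left(5,n{\left(1,0 \right)} \right)} - 4775 = \left(5 + 3 \left(8 + 0\right)\right) - 4775 = \left(5 + 3 \cdot 8\right) - 4775 = \left(5 + 24\right) - 4775 = 29 - 4775 = -4746$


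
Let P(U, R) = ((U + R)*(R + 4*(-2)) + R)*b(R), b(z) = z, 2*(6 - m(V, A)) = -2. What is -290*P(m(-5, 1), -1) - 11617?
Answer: -27567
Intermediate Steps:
m(V, A) = 7 (m(V, A) = 6 - 1/2*(-2) = 6 + 1 = 7)
P(U, R) = R*(R + (-8 + R)*(R + U)) (P(U, R) = ((U + R)*(R + 4*(-2)) + R)*R = ((R + U)*(R - 8) + R)*R = ((R + U)*(-8 + R) + R)*R = ((-8 + R)*(R + U) + R)*R = (R + (-8 + R)*(R + U))*R = R*(R + (-8 + R)*(R + U)))
-290*P(m(-5, 1), -1) - 11617 = -(-290)*((-1)**2 - 8*7 - 7*(-1) - 1*7) - 11617 = -(-290)*(1 - 56 + 7 - 7) - 11617 = -(-290)*(-55) - 11617 = -290*55 - 11617 = -15950 - 11617 = -27567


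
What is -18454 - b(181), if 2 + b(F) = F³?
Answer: -5948193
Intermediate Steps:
b(F) = -2 + F³
-18454 - b(181) = -18454 - (-2 + 181³) = -18454 - (-2 + 5929741) = -18454 - 1*5929739 = -18454 - 5929739 = -5948193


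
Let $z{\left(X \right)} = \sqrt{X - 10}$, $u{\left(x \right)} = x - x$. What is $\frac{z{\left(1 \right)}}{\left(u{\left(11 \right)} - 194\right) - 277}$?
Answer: $- \frac{i}{157} \approx - 0.0063694 i$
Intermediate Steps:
$u{\left(x \right)} = 0$
$z{\left(X \right)} = \sqrt{-10 + X}$
$\frac{z{\left(1 \right)}}{\left(u{\left(11 \right)} - 194\right) - 277} = \frac{\sqrt{-10 + 1}}{\left(0 - 194\right) - 277} = \frac{\sqrt{-9}}{-194 - 277} = \frac{3 i}{-471} = 3 i \left(- \frac{1}{471}\right) = - \frac{i}{157}$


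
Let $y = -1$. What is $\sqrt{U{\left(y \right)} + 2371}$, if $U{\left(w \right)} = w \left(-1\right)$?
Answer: $2 \sqrt{593} \approx 48.703$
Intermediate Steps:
$U{\left(w \right)} = - w$
$\sqrt{U{\left(y \right)} + 2371} = \sqrt{\left(-1\right) \left(-1\right) + 2371} = \sqrt{1 + 2371} = \sqrt{2372} = 2 \sqrt{593}$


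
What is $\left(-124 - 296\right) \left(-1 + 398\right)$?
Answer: $-166740$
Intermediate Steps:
$\left(-124 - 296\right) \left(-1 + 398\right) = \left(-420\right) 397 = -166740$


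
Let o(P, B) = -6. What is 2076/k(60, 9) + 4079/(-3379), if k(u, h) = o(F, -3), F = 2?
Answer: -1173213/3379 ≈ -347.21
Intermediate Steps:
k(u, h) = -6
2076/k(60, 9) + 4079/(-3379) = 2076/(-6) + 4079/(-3379) = 2076*(-⅙) + 4079*(-1/3379) = -346 - 4079/3379 = -1173213/3379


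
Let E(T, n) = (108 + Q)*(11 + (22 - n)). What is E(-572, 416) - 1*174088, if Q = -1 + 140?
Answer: -268689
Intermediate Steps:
Q = 139
E(T, n) = 8151 - 247*n (E(T, n) = (108 + 139)*(11 + (22 - n)) = 247*(33 - n) = 8151 - 247*n)
E(-572, 416) - 1*174088 = (8151 - 247*416) - 1*174088 = (8151 - 102752) - 174088 = -94601 - 174088 = -268689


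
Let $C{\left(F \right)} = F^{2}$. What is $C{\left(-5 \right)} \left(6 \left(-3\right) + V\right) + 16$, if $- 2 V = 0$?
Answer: $-434$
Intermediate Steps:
$V = 0$ ($V = \left(- \frac{1}{2}\right) 0 = 0$)
$C{\left(-5 \right)} \left(6 \left(-3\right) + V\right) + 16 = \left(-5\right)^{2} \left(6 \left(-3\right) + 0\right) + 16 = 25 \left(-18 + 0\right) + 16 = 25 \left(-18\right) + 16 = -450 + 16 = -434$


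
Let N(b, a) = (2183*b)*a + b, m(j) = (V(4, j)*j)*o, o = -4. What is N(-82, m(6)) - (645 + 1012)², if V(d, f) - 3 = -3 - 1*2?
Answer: -11338019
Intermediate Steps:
V(d, f) = -2 (V(d, f) = 3 + (-3 - 1*2) = 3 + (-3 - 2) = 3 - 5 = -2)
m(j) = 8*j (m(j) = -2*j*(-4) = 8*j)
N(b, a) = b + 2183*a*b (N(b, a) = 2183*a*b + b = b + 2183*a*b)
N(-82, m(6)) - (645 + 1012)² = -82*(1 + 2183*(8*6)) - (645 + 1012)² = -82*(1 + 2183*48) - 1*1657² = -82*(1 + 104784) - 1*2745649 = -82*104785 - 2745649 = -8592370 - 2745649 = -11338019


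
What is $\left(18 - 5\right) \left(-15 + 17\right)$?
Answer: $26$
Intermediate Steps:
$\left(18 - 5\right) \left(-15 + 17\right) = 13 \cdot 2 = 26$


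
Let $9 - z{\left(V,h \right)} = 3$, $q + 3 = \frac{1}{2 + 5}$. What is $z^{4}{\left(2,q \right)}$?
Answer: $1296$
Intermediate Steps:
$q = - \frac{20}{7}$ ($q = -3 + \frac{1}{2 + 5} = -3 + \frac{1}{7} = - \frac{20}{7} \approx -2.8571$)
$z{\left(V,h \right)} = 6$ ($z{\left(V,h \right)} = 9 - 3 = 6$)
$z^{4}{\left(2,q \right)} = 6^{4} = 1296$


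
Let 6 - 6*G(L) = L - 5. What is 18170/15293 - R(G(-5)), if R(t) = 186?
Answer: -2826328/15293 ≈ -184.81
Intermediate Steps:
G(L) = 11/6 - L/6 (G(L) = 1 - (L - 5)/6 = 1 - (-5 + L)/6 = 1 + (⅚ - L/6) = 11/6 - L/6)
18170/15293 - R(G(-5)) = 18170/15293 - 1*186 = 18170*(1/15293) - 186 = 18170/15293 - 186 = -2826328/15293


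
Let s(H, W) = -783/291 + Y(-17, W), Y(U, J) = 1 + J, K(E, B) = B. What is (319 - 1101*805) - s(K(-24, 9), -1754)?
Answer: -85770340/97 ≈ -8.8423e+5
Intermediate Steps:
s(H, W) = -164/97 + W (s(H, W) = -783/291 + (1 + W) = -783*1/291 + (1 + W) = -261/97 + (1 + W) = -164/97 + W)
(319 - 1101*805) - s(K(-24, 9), -1754) = (319 - 1101*805) - (-164/97 - 1754) = (319 - 886305) - 1*(-170302/97) = -885986 + 170302/97 = -85770340/97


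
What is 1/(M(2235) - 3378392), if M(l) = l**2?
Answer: 1/1616833 ≈ 6.1849e-7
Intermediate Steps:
1/(M(2235) - 3378392) = 1/(2235**2 - 3378392) = 1/(4995225 - 3378392) = 1/1616833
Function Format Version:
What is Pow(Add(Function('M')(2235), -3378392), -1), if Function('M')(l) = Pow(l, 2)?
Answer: Rational(1, 1616833) ≈ 6.1849e-7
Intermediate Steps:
Pow(Add(Function('M')(2235), -3378392), -1) = Pow(Add(Pow(2235, 2), -3378392), -1) = Pow(Add(4995225, -3378392), -1) = Pow(1616833, -1) = Rational(1, 1616833)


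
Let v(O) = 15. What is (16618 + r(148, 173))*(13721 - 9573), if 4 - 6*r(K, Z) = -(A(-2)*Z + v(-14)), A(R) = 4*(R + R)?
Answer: 201092966/3 ≈ 6.7031e+7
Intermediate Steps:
A(R) = 8*R (A(R) = 4*(2*R) = 8*R)
r(K, Z) = 19/6 - 8*Z/3 (r(K, Z) = ⅔ - (-1)*((8*(-2))*Z + 15)/6 = ⅔ - (-1)*(-16*Z + 15)/6 = ⅔ - (-1)*(15 - 16*Z)/6 = ⅔ - (-15 + 16*Z)/6 = ⅔ + (5/2 - 8*Z/3) = 19/6 - 8*Z/3)
(16618 + r(148, 173))*(13721 - 9573) = (16618 + (19/6 - 8/3*173))*(13721 - 9573) = (16618 + (19/6 - 1384/3))*4148 = (16618 - 2749/6)*4148 = (96959/6)*4148 = 201092966/3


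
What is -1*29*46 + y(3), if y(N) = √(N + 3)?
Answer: -1334 + √6 ≈ -1331.6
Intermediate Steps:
y(N) = √(3 + N)
-1*29*46 + y(3) = -1*29*46 + √(3 + 3) = -29*46 + √6 = -1334 + √6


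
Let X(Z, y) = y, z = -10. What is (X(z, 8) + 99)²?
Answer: 11449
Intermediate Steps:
(X(z, 8) + 99)² = (8 + 99)² = 107² = 11449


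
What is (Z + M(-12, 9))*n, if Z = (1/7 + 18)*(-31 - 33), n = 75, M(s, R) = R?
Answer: -604875/7 ≈ -86411.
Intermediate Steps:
Z = -8128/7 (Z = (⅐ + 18)*(-64) = (127/7)*(-64) = -8128/7 ≈ -1161.1)
(Z + M(-12, 9))*n = (-8128/7 + 9)*75 = -8065/7*75 = -604875/7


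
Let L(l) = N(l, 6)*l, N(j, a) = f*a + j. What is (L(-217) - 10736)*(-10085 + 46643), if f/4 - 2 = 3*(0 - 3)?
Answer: 2661751422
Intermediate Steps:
f = -28 (f = 8 + 4*(3*(0 - 3)) = 8 + 4*(3*(-3)) = 8 + 4*(-9) = 8 - 36 = -28)
N(j, a) = j - 28*a (N(j, a) = -28*a + j = j - 28*a)
L(l) = l*(-168 + l) (L(l) = (l - 28*6)*l = (l - 168)*l = (-168 + l)*l = l*(-168 + l))
(L(-217) - 10736)*(-10085 + 46643) = (-217*(-168 - 217) - 10736)*(-10085 + 46643) = (-217*(-385) - 10736)*36558 = (83545 - 10736)*36558 = 72809*36558 = 2661751422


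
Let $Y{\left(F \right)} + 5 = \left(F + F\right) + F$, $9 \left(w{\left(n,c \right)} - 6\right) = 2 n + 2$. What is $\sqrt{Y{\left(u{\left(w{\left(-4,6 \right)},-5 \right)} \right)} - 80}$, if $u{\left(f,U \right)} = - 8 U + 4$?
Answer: $\sqrt{47} \approx 6.8557$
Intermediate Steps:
$w{\left(n,c \right)} = \frac{56}{9} + \frac{2 n}{9}$ ($w{\left(n,c \right)} = 6 + \frac{2 n + 2}{9} = 6 + \frac{2 + 2 n}{9} = 6 + \left(\frac{2}{9} + \frac{2 n}{9}\right) = \frac{56}{9} + \frac{2 n}{9}$)
$u{\left(f,U \right)} = 4 - 8 U$
$Y{\left(F \right)} = -5 + 3 F$ ($Y{\left(F \right)} = -5 + \left(\left(F + F\right) + F\right) = -5 + \left(2 F + F\right) = -5 + 3 F$)
$\sqrt{Y{\left(u{\left(w{\left(-4,6 \right)},-5 \right)} \right)} - 80} = \sqrt{\left(-5 + 3 \left(4 - -40\right)\right) - 80} = \sqrt{\left(-5 + 3 \left(4 + 40\right)\right) - 80} = \sqrt{\left(-5 + 3 \cdot 44\right) - 80} = \sqrt{\left(-5 + 132\right) - 80} = \sqrt{127 - 80} = \sqrt{47}$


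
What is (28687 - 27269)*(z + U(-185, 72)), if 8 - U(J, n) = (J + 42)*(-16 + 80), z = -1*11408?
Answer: -3187664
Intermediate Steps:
z = -11408
U(J, n) = -2680 - 64*J (U(J, n) = 8 - (J + 42)*(-16 + 80) = 8 - (42 + J)*64 = 8 - (2688 + 64*J) = 8 + (-2688 - 64*J) = -2680 - 64*J)
(28687 - 27269)*(z + U(-185, 72)) = (28687 - 27269)*(-11408 + (-2680 - 64*(-185))) = 1418*(-11408 + (-2680 + 11840)) = 1418*(-11408 + 9160) = 1418*(-2248) = -3187664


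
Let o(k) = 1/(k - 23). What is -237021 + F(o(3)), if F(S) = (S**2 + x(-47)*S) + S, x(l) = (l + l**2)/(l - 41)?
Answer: -260721801/1100 ≈ -2.3702e+5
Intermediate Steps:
x(l) = (l + l**2)/(-41 + l)
o(k) = 1/(-23 + k)
F(S) = S**2 - 1037*S/44 (F(S) = (S**2 + (-47*(1 - 47)/(-41 - 47))*S) + S = (S**2 + (-47*(-46)/(-88))*S) + S = (S**2 + (-47*(-1/88)*(-46))*S) + S = (S**2 - 1081*S/44) + S = S**2 - 1037*S/44)
-237021 + F(o(3)) = -237021 + (-1037 + 44/(-23 + 3))/(44*(-23 + 3)) = -237021 + (1/44)*(-1037 + 44/(-20))/(-20) = -237021 + (1/44)*(-1/20)*(-1037 + 44*(-1/20)) = -237021 + (1/44)*(-1/20)*(-1037 - 11/5) = -237021 + (1/44)*(-1/20)*(-5196/5) = -237021 + 1299/1100 = -260721801/1100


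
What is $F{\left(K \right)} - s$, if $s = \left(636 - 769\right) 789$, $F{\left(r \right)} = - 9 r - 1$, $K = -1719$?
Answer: $120407$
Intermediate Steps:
$F{\left(r \right)} = -1 - 9 r$
$s = -104937$ ($s = \left(-133\right) 789 = -104937$)
$F{\left(K \right)} - s = \left(-1 - -15471\right) - -104937 = \left(-1 + 15471\right) + 104937 = 15470 + 104937 = 120407$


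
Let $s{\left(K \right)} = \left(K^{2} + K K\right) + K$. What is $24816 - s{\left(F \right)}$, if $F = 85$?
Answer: $10281$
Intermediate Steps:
$s{\left(K \right)} = K + 2 K^{2}$ ($s{\left(K \right)} = \left(K^{2} + K^{2}\right) + K = 2 K^{2} + K = K + 2 K^{2}$)
$24816 - s{\left(F \right)} = 24816 - 85 \left(1 + 2 \cdot 85\right) = 24816 - 85 \left(1 + 170\right) = 24816 - 85 \cdot 171 = 24816 - 14535 = 10281$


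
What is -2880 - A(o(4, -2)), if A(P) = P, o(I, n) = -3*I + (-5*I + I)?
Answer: -2852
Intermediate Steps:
o(I, n) = -7*I (o(I, n) = -3*I - 4*I = -7*I)
-2880 - A(o(4, -2)) = -2880 - (-7)*4 = -2880 - 1*(-28) = -2880 + 28 = -2852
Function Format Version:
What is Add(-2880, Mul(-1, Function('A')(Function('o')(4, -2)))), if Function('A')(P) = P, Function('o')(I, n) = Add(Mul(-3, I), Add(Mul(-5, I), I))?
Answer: -2852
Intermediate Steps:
Function('o')(I, n) = Mul(-7, I) (Function('o')(I, n) = Add(Mul(-3, I), Mul(-4, I)) = Mul(-7, I))
Add(-2880, Mul(-1, Function('A')(Function('o')(4, -2)))) = Add(-2880, Mul(-1, Mul(-7, 4))) = Add(-2880, Mul(-1, -28)) = Add(-2880, 28) = -2852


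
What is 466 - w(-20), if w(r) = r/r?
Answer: 465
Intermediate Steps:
w(r) = 1
466 - w(-20) = 466 - 1*1 = 466 - 1 = 465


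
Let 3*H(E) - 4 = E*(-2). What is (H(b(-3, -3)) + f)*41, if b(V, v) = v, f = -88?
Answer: -10414/3 ≈ -3471.3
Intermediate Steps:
H(E) = 4/3 - 2*E/3 (H(E) = 4/3 + (E*(-2))/3 = 4/3 + (-2*E)/3 = 4/3 - 2*E/3)
(H(b(-3, -3)) + f)*41 = ((4/3 - ⅔*(-3)) - 88)*41 = ((4/3 + 2) - 88)*41 = (10/3 - 88)*41 = -254/3*41 = -10414/3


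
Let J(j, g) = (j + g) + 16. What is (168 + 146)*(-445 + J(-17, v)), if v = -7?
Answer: -142242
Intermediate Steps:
J(j, g) = 16 + g + j (J(j, g) = (g + j) + 16 = 16 + g + j)
(168 + 146)*(-445 + J(-17, v)) = (168 + 146)*(-445 + (16 - 7 - 17)) = 314*(-445 - 8) = 314*(-453) = -142242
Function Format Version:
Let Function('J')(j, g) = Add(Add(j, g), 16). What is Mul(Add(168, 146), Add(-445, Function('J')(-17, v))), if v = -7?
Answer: -142242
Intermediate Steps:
Function('J')(j, g) = Add(16, g, j) (Function('J')(j, g) = Add(Add(g, j), 16) = Add(16, g, j))
Mul(Add(168, 146), Add(-445, Function('J')(-17, v))) = Mul(Add(168, 146), Add(-445, Add(16, -7, -17))) = Mul(314, Add(-445, -8)) = Mul(314, -453) = -142242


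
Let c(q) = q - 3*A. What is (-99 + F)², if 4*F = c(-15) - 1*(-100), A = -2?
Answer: 93025/16 ≈ 5814.1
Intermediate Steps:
c(q) = 6 + q (c(q) = q - 3*(-2) = q + 6 = 6 + q)
F = 91/4 (F = ((6 - 15) - 1*(-100))/4 = (-9 + 100)/4 = (¼)*91 = 91/4 ≈ 22.750)
(-99 + F)² = (-99 + 91/4)² = (-305/4)² = 93025/16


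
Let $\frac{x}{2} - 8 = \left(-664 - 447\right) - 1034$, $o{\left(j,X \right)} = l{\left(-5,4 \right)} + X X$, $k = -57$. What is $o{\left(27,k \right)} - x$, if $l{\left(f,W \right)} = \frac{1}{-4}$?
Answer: $\frac{30091}{4} \approx 7522.8$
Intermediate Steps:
$l{\left(f,W \right)} = - \frac{1}{4}$
$o{\left(j,X \right)} = - \frac{1}{4} + X^{2}$ ($o{\left(j,X \right)} = - \frac{1}{4} + X X = - \frac{1}{4} + X^{2}$)
$x = -4274$ ($x = 16 + 2 \left(\left(-664 - 447\right) - 1034\right) = 16 + 2 \left(-1111 - 1034\right) = 16 + 2 \left(-2145\right) = 16 - 4290 = -4274$)
$o{\left(27,k \right)} - x = \left(- \frac{1}{4} + \left(-57\right)^{2}\right) - -4274 = \left(- \frac{1}{4} + 3249\right) + 4274 = \frac{12995}{4} + 4274 = \frac{30091}{4}$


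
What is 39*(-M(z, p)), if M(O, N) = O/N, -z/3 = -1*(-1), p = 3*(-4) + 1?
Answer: -117/11 ≈ -10.636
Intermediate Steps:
p = -11 (p = -12 + 1 = -11)
z = -3 (z = -(-3)*(-1) = -3*1 = -3)
39*(-M(z, p)) = 39*(-(-3)/(-11)) = 39*(-(-3)*(-1)/11) = 39*(-1*3/11) = 39*(-3/11) = -117/11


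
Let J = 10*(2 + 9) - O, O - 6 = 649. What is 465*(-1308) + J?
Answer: -608765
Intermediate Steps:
O = 655 (O = 6 + 649 = 655)
J = -545 (J = 10*(2 + 9) - 1*655 = 10*11 - 655 = 110 - 655 = -545)
465*(-1308) + J = 465*(-1308) - 545 = -608220 - 545 = -608765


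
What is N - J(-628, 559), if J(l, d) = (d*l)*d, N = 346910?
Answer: 196584978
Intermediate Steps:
J(l, d) = l*d²
N - J(-628, 559) = 346910 - (-628)*559² = 346910 - (-628)*312481 = 346910 - 1*(-196238068) = 346910 + 196238068 = 196584978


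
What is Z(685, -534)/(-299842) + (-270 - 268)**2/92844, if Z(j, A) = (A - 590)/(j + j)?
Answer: 7431183456776/2383674186735 ≈ 3.1175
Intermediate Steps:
Z(j, A) = (-590 + A)/(2*j) (Z(j, A) = (-590 + A)/((2*j)) = (-590 + A)*(1/(2*j)) = (-590 + A)/(2*j))
Z(685, -534)/(-299842) + (-270 - 268)**2/92844 = ((1/2)*(-590 - 534)/685)/(-299842) + (-270 - 268)**2/92844 = ((1/2)*(1/685)*(-1124))*(-1/299842) + (-538)**2*(1/92844) = -562/685*(-1/299842) + 289444*(1/92844) = 281/102695885 + 72361/23211 = 7431183456776/2383674186735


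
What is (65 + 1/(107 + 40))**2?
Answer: 91317136/21609 ≈ 4225.9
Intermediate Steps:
(65 + 1/(107 + 40))**2 = (65 + 1/147)**2 = (9556/147)**2 = 91317136/21609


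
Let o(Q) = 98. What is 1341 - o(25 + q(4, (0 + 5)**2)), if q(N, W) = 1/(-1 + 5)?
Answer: 1243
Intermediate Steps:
q(N, W) = 1/4
1341 - o(25 + q(4, (0 + 5)**2)) = 1341 - 1*98 = 1341 - 98 = 1243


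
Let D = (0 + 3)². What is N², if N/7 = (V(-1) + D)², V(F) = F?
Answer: 200704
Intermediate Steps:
D = 9 (D = 3² = 9)
N = 448 (N = 7*(-1 + 9)² = 7*8² = 7*64 = 448)
N² = 448² = 200704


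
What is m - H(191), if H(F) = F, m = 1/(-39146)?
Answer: -7476887/39146 ≈ -191.00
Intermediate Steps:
m = -1/39146 ≈ -2.5545e-5
m - H(191) = -1/39146 - 1*191 = -1/39146 - 191 = -7476887/39146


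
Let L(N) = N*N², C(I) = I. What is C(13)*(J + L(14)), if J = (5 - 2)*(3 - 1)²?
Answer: 35828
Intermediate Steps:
J = 12 (J = 3*2² = 3*4 = 12)
L(N) = N³
C(13)*(J + L(14)) = 13*(12 + 14³) = 13*(12 + 2744) = 13*2756 = 35828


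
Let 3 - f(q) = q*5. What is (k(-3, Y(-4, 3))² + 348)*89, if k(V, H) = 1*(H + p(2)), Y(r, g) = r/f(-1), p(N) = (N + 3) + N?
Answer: 138929/4 ≈ 34732.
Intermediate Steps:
p(N) = 3 + 2*N (p(N) = (3 + N) + N = 3 + 2*N)
f(q) = 3 - 5*q (f(q) = 3 - q*5 = 3 - 5*q)
Y(r, g) = r/8 (Y(r, g) = r/(3 - 5*(-1)) = r/(3 + 5) = r/8)
k(V, H) = 7 + H (k(V, H) = 1*(H + (3 + 2*2)) = 1*(H + (3 + 4)) = 1*(H + 7) = 1*(7 + H) = 7 + H)
(k(-3, Y(-4, 3))² + 348)*89 = ((7 + (⅛)*(-4))² + 348)*89 = ((7 - ½)² + 348)*89 = ((13/2)² + 348)*89 = (169/4 + 348)*89 = (1561/4)*89 = 138929/4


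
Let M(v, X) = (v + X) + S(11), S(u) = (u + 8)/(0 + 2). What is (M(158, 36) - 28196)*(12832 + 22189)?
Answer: -1960650685/2 ≈ -9.8033e+8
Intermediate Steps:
S(u) = 4 + u/2 (S(u) = (8 + u)/2 = (8 + u)*(½) = 4 + u/2)
M(v, X) = 19/2 + X + v (M(v, X) = (v + X) + (4 + (½)*11) = (X + v) + (4 + 11/2) = (X + v) + 19/2 = 19/2 + X + v)
(M(158, 36) - 28196)*(12832 + 22189) = ((19/2 + 36 + 158) - 28196)*(12832 + 22189) = (407/2 - 28196)*35021 = -55985/2*35021 = -1960650685/2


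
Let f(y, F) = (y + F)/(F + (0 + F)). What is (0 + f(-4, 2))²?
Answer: ¼ ≈ 0.25000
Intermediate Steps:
f(y, F) = (F + y)/(2*F) (f(y, F) = (F + y)/(F + F) = (F + y)/((2*F)) = (F + y)*(1/(2*F)) = (F + y)/(2*F))
(0 + f(-4, 2))² = (0 + (½)*(2 - 4)/2)² = (0 + (½)*(½)*(-2))² = (0 - ½)² = (-½)² = ¼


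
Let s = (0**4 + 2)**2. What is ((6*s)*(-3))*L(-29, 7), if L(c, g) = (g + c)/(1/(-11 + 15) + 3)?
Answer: 6336/13 ≈ 487.38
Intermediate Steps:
s = 4 (s = (0 + 2)**2 = 2**2 = 4)
L(c, g) = 4*c/13 + 4*g/13 (L(c, g) = (c + g)/(1/4 + 3) = (c + g)/(13/4) = (c + g)*(4/13) = 4*c/13 + 4*g/13)
((6*s)*(-3))*L(-29, 7) = ((6*4)*(-3))*((4/13)*(-29) + (4/13)*7) = (24*(-3))*(-116/13 + 28/13) = -72*(-88/13) = 6336/13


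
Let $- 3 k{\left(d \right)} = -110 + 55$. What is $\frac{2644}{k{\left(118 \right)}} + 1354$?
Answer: $\frac{82402}{55} \approx 1498.2$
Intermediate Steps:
$k{\left(d \right)} = \frac{55}{3}$ ($k{\left(d \right)} = - \frac{-110 + 55}{3} = \left(- \frac{1}{3}\right) \left(-55\right) = \frac{55}{3}$)
$\frac{2644}{k{\left(118 \right)}} + 1354 = \frac{2644}{\frac{55}{3}} + 1354 = 2644 \cdot \frac{3}{55} + 1354 = \frac{7932}{55} + 1354 = \frac{82402}{55}$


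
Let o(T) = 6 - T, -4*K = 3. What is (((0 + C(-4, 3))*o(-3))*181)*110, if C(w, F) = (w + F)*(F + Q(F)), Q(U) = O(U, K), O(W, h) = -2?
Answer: -179190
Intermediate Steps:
K = -¾ (K = -¼*3 = -¾ ≈ -0.75000)
Q(U) = -2
C(w, F) = (-2 + F)*(F + w) (C(w, F) = (w + F)*(F - 2) = (F + w)*(-2 + F) = (-2 + F)*(F + w))
(((0 + C(-4, 3))*o(-3))*181)*110 = (((0 + (3² - 2*3 - 2*(-4) + 3*(-4)))*(6 - 1*(-3)))*181)*110 = (((0 + (9 - 6 + 8 - 12))*(6 + 3))*181)*110 = (((0 - 1)*9)*181)*110 = (-1*9*181)*110 = -9*181*110 = -1629*110 = -179190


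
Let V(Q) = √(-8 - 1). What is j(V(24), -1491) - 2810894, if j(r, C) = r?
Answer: -2810894 + 3*I ≈ -2.8109e+6 + 3.0*I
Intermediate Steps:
V(Q) = 3*I (V(Q) = √(-9) = 3*I)
j(V(24), -1491) - 2810894 = 3*I - 2810894 = -2810894 + 3*I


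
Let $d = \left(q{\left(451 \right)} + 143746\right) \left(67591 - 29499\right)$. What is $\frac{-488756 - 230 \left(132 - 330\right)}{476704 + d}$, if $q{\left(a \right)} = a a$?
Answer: $- \frac{110804}{3306000057} \approx -3.3516 \cdot 10^{-5}$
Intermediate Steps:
$q{\left(a \right)} = a^{2}$
$d = 13223523524$ ($d = \left(451^{2} + 143746\right) \left(67591 - 29499\right) = \left(203401 + 143746\right) 38092 = 347147 \cdot 38092 = 13223523524$)
$\frac{-488756 - 230 \left(132 - 330\right)}{476704 + d} = \frac{-488756 - 230 \left(132 - 330\right)}{476704 + 13223523524} = \frac{-488756 - -45540}{13224000228} = \left(-488756 + 45540\right) \frac{1}{13224000228} = \left(-443216\right) \frac{1}{13224000228} = - \frac{110804}{3306000057}$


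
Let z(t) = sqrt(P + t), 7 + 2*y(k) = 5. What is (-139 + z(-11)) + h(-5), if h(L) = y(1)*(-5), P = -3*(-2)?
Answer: -134 + I*sqrt(5) ≈ -134.0 + 2.2361*I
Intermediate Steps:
P = 6
y(k) = -1 (y(k) = -7/2 + (1/2)*5 = -7/2 + 5/2 = -1)
h(L) = 5 (h(L) = -1*(-5) = 5)
z(t) = sqrt(6 + t)
(-139 + z(-11)) + h(-5) = (-139 + sqrt(6 - 11)) + 5 = (-139 + sqrt(-5)) + 5 = (-139 + I*sqrt(5)) + 5 = -134 + I*sqrt(5)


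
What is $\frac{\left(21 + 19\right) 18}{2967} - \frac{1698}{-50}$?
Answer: $\frac{845661}{24725} \approx 34.203$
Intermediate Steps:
$\frac{\left(21 + 19\right) 18}{2967} - \frac{1698}{-50} = 40 \cdot 18 \cdot \frac{1}{2967} - - \frac{849}{25} = 720 \cdot \frac{1}{2967} + \frac{849}{25} = \frac{240}{989} + \frac{849}{25} = \frac{845661}{24725}$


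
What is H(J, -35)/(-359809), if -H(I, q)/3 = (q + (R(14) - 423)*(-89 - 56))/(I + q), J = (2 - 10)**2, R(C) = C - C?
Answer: 183900/10434461 ≈ 0.017624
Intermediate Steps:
R(C) = 0
J = 64 (J = (-8)**2 = 64)
H(I, q) = -3*(61335 + q)/(I + q) (H(I, q) = -3*(q + (0 - 423)*(-89 - 56))/(I + q) = -3*(q - 423*(-145))/(I + q) = -3*(q + 61335)/(I + q) = -3*(61335 + q)/(I + q))
H(J, -35)/(-359809) = (3*(-61335 - 1*(-35))/(64 - 35))/(-359809) = (3*(-61335 + 35)/29)*(-1/359809) = (3*(1/29)*(-61300))*(-1/359809) = -183900/29*(-1/359809) = 183900/10434461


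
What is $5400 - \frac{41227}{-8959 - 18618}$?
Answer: $\frac{148957027}{27577} \approx 5401.5$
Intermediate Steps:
$5400 - \frac{41227}{-8959 - 18618} = 5400 - \frac{41227}{-27577} = 5400 - 41227 \left(- \frac{1}{27577}\right) = 5400 - - \frac{41227}{27577} = 5400 + \frac{41227}{27577} = \frac{148957027}{27577}$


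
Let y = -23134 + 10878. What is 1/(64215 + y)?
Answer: 1/51959 ≈ 1.9246e-5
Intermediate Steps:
y = -12256
1/(64215 + y) = 1/(64215 - 12256) = 1/51959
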